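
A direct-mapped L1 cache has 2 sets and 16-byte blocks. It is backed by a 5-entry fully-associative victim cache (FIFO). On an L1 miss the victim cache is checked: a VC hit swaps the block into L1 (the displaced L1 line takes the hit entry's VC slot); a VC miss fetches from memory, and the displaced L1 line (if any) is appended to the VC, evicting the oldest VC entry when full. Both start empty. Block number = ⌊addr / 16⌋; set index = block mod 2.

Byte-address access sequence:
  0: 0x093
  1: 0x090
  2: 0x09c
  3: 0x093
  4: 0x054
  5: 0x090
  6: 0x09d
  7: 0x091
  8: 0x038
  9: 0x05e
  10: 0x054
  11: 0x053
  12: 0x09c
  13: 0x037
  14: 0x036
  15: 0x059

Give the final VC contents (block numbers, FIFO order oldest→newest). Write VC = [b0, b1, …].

#0 0x93→b9/s1 MISS; vc=[]
#1 0x90→b9/s1 L1-HIT; vc=[]
#2 0x9c→b9/s1 L1-HIT; vc=[]
#3 0x93→b9/s1 L1-HIT; vc=[]
#4 0x54→b5/s1 MISS; vc=[9]
#5 0x90→b9/s1 VC-HIT; vc=[5]
#6 0x9d→b9/s1 L1-HIT; vc=[5]
#7 0x91→b9/s1 L1-HIT; vc=[5]
#8 0x38→b3/s1 MISS; vc=[5,9]
#9 0x5e→b5/s1 VC-HIT; vc=[3,9]
#10 0x54→b5/s1 L1-HIT; vc=[3,9]
#11 0x53→b5/s1 L1-HIT; vc=[3,9]
#12 0x9c→b9/s1 VC-HIT; vc=[3,5]
#13 0x37→b3/s1 VC-HIT; vc=[9,5]
#14 0x36→b3/s1 L1-HIT; vc=[9,5]
#15 0x59→b5/s1 VC-HIT; vc=[9,3]

VC = [9, 3]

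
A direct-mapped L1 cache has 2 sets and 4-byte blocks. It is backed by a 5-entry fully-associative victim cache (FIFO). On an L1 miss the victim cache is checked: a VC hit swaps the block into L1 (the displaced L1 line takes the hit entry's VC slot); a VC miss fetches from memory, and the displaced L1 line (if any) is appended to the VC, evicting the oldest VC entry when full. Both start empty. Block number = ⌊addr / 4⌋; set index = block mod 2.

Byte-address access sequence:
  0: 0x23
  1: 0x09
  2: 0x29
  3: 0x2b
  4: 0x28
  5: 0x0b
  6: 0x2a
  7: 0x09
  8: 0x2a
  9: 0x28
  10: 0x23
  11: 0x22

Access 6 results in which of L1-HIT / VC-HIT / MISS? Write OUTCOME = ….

OUTCOME = VC-HIT

  [0] addr=0x23 blk=8 s=0: MISS | VC []
  [1] addr=0x9 blk=2 s=0: MISS | VC [8]
  [2] addr=0x29 blk=10 s=0: MISS | VC [8, 2]
  [3] addr=0x2b blk=10 s=0: L1-HIT | VC [8, 2]
  [4] addr=0x28 blk=10 s=0: L1-HIT | VC [8, 2]
  [5] addr=0xb blk=2 s=0: VC-HIT | VC [8, 10]
  [6] addr=0x2a blk=10 s=0: VC-HIT | VC [8, 2]
  [7] addr=0x9 blk=2 s=0: VC-HIT | VC [8, 10]
  [8] addr=0x2a blk=10 s=0: VC-HIT | VC [8, 2]
  [9] addr=0x28 blk=10 s=0: L1-HIT | VC [8, 2]
  [10] addr=0x23 blk=8 s=0: VC-HIT | VC [10, 2]
  [11] addr=0x22 blk=8 s=0: L1-HIT | VC [10, 2]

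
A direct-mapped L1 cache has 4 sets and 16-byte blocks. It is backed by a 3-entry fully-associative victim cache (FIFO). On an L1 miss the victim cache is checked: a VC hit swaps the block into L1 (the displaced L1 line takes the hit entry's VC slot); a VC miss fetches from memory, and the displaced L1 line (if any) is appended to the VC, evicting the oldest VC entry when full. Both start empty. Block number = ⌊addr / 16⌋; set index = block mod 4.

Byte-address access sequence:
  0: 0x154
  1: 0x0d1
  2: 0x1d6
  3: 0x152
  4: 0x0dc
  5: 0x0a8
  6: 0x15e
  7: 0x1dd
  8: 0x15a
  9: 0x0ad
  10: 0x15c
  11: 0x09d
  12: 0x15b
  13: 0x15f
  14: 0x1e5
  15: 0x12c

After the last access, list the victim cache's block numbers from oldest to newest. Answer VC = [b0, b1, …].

#0 0x154→b21/s1 MISS; vc=[]
#1 0xd1→b13/s1 MISS; vc=[21]
#2 0x1d6→b29/s1 MISS; vc=[21,13]
#3 0x152→b21/s1 VC-HIT; vc=[29,13]
#4 0xdc→b13/s1 VC-HIT; vc=[29,21]
#5 0xa8→b10/s2 MISS; vc=[29,21]
#6 0x15e→b21/s1 VC-HIT; vc=[29,13]
#7 0x1dd→b29/s1 VC-HIT; vc=[21,13]
#8 0x15a→b21/s1 VC-HIT; vc=[29,13]
#9 0xad→b10/s2 L1-HIT; vc=[29,13]
#10 0x15c→b21/s1 L1-HIT; vc=[29,13]
#11 0x9d→b9/s1 MISS; vc=[29,13,21]
#12 0x15b→b21/s1 VC-HIT; vc=[29,13,9]
#13 0x15f→b21/s1 L1-HIT; vc=[29,13,9]
#14 0x1e5→b30/s2 MISS; vc=[13,9,10]
#15 0x12c→b18/s2 MISS; vc=[9,10,30]

VC = [9, 10, 30]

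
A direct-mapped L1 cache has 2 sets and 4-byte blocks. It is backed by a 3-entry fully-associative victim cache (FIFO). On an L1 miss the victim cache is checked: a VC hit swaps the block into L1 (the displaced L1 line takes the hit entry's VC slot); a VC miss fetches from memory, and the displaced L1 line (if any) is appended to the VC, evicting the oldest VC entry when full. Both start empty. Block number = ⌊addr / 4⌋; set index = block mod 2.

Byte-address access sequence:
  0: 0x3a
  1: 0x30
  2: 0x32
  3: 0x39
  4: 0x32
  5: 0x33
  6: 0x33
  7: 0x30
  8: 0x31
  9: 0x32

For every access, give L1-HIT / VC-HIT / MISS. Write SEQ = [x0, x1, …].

#0 0x3a→b14/s0 MISS; vc=[]
#1 0x30→b12/s0 MISS; vc=[14]
#2 0x32→b12/s0 L1-HIT; vc=[14]
#3 0x39→b14/s0 VC-HIT; vc=[12]
#4 0x32→b12/s0 VC-HIT; vc=[14]
#5 0x33→b12/s0 L1-HIT; vc=[14]
#6 0x33→b12/s0 L1-HIT; vc=[14]
#7 0x30→b12/s0 L1-HIT; vc=[14]
#8 0x31→b12/s0 L1-HIT; vc=[14]
#9 0x32→b12/s0 L1-HIT; vc=[14]

SEQ = [MISS, MISS, L1-HIT, VC-HIT, VC-HIT, L1-HIT, L1-HIT, L1-HIT, L1-HIT, L1-HIT]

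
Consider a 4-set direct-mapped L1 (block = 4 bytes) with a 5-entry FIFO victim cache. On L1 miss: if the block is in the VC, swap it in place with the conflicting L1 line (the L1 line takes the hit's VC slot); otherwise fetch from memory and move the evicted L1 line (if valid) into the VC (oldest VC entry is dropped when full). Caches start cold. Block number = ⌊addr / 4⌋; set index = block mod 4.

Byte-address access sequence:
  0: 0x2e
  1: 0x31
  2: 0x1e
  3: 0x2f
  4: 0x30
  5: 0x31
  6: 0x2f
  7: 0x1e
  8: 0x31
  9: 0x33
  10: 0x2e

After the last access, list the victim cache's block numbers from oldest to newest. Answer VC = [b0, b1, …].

VC = [7]

0: 0x2e (blk 11, set 3) → MISS  vc=[]
1: 0x31 (blk 12, set 0) → MISS  vc=[]
2: 0x1e (blk 7, set 3) → MISS  vc=[11]
3: 0x2f (blk 11, set 3) → VC-HIT  vc=[7]
4: 0x30 (blk 12, set 0) → L1-HIT  vc=[7]
5: 0x31 (blk 12, set 0) → L1-HIT  vc=[7]
6: 0x2f (blk 11, set 3) → L1-HIT  vc=[7]
7: 0x1e (blk 7, set 3) → VC-HIT  vc=[11]
8: 0x31 (blk 12, set 0) → L1-HIT  vc=[11]
9: 0x33 (blk 12, set 0) → L1-HIT  vc=[11]
10: 0x2e (blk 11, set 3) → VC-HIT  vc=[7]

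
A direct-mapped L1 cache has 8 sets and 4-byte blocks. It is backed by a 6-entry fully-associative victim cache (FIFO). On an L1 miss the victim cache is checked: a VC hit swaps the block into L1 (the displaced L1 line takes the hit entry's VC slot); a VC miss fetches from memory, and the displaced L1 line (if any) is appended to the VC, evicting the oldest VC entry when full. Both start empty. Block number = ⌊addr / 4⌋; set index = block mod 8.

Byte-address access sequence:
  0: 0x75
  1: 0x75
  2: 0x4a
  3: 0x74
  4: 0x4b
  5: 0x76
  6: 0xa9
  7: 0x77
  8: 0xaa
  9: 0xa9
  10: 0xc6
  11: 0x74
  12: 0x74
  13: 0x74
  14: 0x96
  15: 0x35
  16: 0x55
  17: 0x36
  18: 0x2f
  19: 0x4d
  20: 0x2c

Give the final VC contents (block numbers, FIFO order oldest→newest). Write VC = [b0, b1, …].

VC = [18, 29, 37, 21, 19]

  [0] addr=0x75 blk=29 s=5: MISS | VC []
  [1] addr=0x75 blk=29 s=5: L1-HIT | VC []
  [2] addr=0x4a blk=18 s=2: MISS | VC []
  [3] addr=0x74 blk=29 s=5: L1-HIT | VC []
  [4] addr=0x4b blk=18 s=2: L1-HIT | VC []
  [5] addr=0x76 blk=29 s=5: L1-HIT | VC []
  [6] addr=0xa9 blk=42 s=2: MISS | VC [18]
  [7] addr=0x77 blk=29 s=5: L1-HIT | VC [18]
  [8] addr=0xaa blk=42 s=2: L1-HIT | VC [18]
  [9] addr=0xa9 blk=42 s=2: L1-HIT | VC [18]
  [10] addr=0xc6 blk=49 s=1: MISS | VC [18]
  [11] addr=0x74 blk=29 s=5: L1-HIT | VC [18]
  [12] addr=0x74 blk=29 s=5: L1-HIT | VC [18]
  [13] addr=0x74 blk=29 s=5: L1-HIT | VC [18]
  [14] addr=0x96 blk=37 s=5: MISS | VC [18, 29]
  [15] addr=0x35 blk=13 s=5: MISS | VC [18, 29, 37]
  [16] addr=0x55 blk=21 s=5: MISS | VC [18, 29, 37, 13]
  [17] addr=0x36 blk=13 s=5: VC-HIT | VC [18, 29, 37, 21]
  [18] addr=0x2f blk=11 s=3: MISS | VC [18, 29, 37, 21]
  [19] addr=0x4d blk=19 s=3: MISS | VC [18, 29, 37, 21, 11]
  [20] addr=0x2c blk=11 s=3: VC-HIT | VC [18, 29, 37, 21, 19]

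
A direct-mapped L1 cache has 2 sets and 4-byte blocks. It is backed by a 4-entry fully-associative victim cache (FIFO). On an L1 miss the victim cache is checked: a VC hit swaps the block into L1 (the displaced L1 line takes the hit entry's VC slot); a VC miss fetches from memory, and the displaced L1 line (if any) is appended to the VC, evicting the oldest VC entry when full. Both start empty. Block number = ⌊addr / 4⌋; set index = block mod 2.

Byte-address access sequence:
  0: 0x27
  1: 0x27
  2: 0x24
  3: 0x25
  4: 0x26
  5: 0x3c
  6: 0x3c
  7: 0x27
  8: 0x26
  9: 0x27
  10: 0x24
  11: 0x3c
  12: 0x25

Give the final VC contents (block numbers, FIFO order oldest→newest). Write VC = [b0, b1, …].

#0 0x27→b9/s1 MISS; vc=[]
#1 0x27→b9/s1 L1-HIT; vc=[]
#2 0x24→b9/s1 L1-HIT; vc=[]
#3 0x25→b9/s1 L1-HIT; vc=[]
#4 0x26→b9/s1 L1-HIT; vc=[]
#5 0x3c→b15/s1 MISS; vc=[9]
#6 0x3c→b15/s1 L1-HIT; vc=[9]
#7 0x27→b9/s1 VC-HIT; vc=[15]
#8 0x26→b9/s1 L1-HIT; vc=[15]
#9 0x27→b9/s1 L1-HIT; vc=[15]
#10 0x24→b9/s1 L1-HIT; vc=[15]
#11 0x3c→b15/s1 VC-HIT; vc=[9]
#12 0x25→b9/s1 VC-HIT; vc=[15]

VC = [15]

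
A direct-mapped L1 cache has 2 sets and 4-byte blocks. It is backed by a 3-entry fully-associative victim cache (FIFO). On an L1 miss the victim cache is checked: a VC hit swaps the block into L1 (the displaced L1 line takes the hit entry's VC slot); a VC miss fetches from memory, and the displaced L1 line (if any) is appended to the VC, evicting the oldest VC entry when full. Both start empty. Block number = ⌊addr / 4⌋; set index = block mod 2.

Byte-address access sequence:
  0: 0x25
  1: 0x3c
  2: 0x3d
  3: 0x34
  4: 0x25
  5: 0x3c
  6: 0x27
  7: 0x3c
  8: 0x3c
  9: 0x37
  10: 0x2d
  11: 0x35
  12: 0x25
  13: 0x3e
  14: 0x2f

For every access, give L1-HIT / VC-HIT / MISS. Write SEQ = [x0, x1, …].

  [0] addr=0x25 blk=9 s=1: MISS | VC []
  [1] addr=0x3c blk=15 s=1: MISS | VC [9]
  [2] addr=0x3d blk=15 s=1: L1-HIT | VC [9]
  [3] addr=0x34 blk=13 s=1: MISS | VC [9, 15]
  [4] addr=0x25 blk=9 s=1: VC-HIT | VC [13, 15]
  [5] addr=0x3c blk=15 s=1: VC-HIT | VC [13, 9]
  [6] addr=0x27 blk=9 s=1: VC-HIT | VC [13, 15]
  [7] addr=0x3c blk=15 s=1: VC-HIT | VC [13, 9]
  [8] addr=0x3c blk=15 s=1: L1-HIT | VC [13, 9]
  [9] addr=0x37 blk=13 s=1: VC-HIT | VC [15, 9]
  [10] addr=0x2d blk=11 s=1: MISS | VC [15, 9, 13]
  [11] addr=0x35 blk=13 s=1: VC-HIT | VC [15, 9, 11]
  [12] addr=0x25 blk=9 s=1: VC-HIT | VC [15, 13, 11]
  [13] addr=0x3e blk=15 s=1: VC-HIT | VC [9, 13, 11]
  [14] addr=0x2f blk=11 s=1: VC-HIT | VC [9, 13, 15]

SEQ = [MISS, MISS, L1-HIT, MISS, VC-HIT, VC-HIT, VC-HIT, VC-HIT, L1-HIT, VC-HIT, MISS, VC-HIT, VC-HIT, VC-HIT, VC-HIT]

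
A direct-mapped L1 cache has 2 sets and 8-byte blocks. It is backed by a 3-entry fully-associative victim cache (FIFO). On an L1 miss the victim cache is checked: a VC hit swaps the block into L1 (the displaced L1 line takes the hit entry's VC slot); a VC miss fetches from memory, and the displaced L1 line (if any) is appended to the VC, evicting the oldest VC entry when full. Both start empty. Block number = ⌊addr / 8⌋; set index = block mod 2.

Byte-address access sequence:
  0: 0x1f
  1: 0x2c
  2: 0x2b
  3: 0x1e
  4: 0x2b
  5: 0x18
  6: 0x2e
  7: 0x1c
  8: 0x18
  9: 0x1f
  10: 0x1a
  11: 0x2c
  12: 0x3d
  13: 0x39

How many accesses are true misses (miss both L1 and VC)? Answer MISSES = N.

MISSES = 3

0: 0x1f (blk 3, set 1) → MISS  vc=[]
1: 0x2c (blk 5, set 1) → MISS  vc=[3]
2: 0x2b (blk 5, set 1) → L1-HIT  vc=[3]
3: 0x1e (blk 3, set 1) → VC-HIT  vc=[5]
4: 0x2b (blk 5, set 1) → VC-HIT  vc=[3]
5: 0x18 (blk 3, set 1) → VC-HIT  vc=[5]
6: 0x2e (blk 5, set 1) → VC-HIT  vc=[3]
7: 0x1c (blk 3, set 1) → VC-HIT  vc=[5]
8: 0x18 (blk 3, set 1) → L1-HIT  vc=[5]
9: 0x1f (blk 3, set 1) → L1-HIT  vc=[5]
10: 0x1a (blk 3, set 1) → L1-HIT  vc=[5]
11: 0x2c (blk 5, set 1) → VC-HIT  vc=[3]
12: 0x3d (blk 7, set 1) → MISS  vc=[3, 5]
13: 0x39 (blk 7, set 1) → L1-HIT  vc=[3, 5]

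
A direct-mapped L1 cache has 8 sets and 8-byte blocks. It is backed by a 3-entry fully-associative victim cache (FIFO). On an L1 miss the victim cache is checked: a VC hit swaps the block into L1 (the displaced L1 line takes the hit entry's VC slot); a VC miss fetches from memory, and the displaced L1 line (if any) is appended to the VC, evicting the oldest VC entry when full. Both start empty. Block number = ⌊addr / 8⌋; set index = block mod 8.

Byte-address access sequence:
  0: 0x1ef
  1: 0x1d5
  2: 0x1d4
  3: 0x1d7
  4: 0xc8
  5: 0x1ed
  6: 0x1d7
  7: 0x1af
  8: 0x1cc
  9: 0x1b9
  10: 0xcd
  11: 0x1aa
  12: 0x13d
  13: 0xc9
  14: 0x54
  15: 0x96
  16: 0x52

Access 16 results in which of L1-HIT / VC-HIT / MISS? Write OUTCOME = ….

#0 0x1ef→b61/s5 MISS; vc=[]
#1 0x1d5→b58/s2 MISS; vc=[]
#2 0x1d4→b58/s2 L1-HIT; vc=[]
#3 0x1d7→b58/s2 L1-HIT; vc=[]
#4 0xc8→b25/s1 MISS; vc=[]
#5 0x1ed→b61/s5 L1-HIT; vc=[]
#6 0x1d7→b58/s2 L1-HIT; vc=[]
#7 0x1af→b53/s5 MISS; vc=[61]
#8 0x1cc→b57/s1 MISS; vc=[61,25]
#9 0x1b9→b55/s7 MISS; vc=[61,25]
#10 0xcd→b25/s1 VC-HIT; vc=[61,57]
#11 0x1aa→b53/s5 L1-HIT; vc=[61,57]
#12 0x13d→b39/s7 MISS; vc=[61,57,55]
#13 0xc9→b25/s1 L1-HIT; vc=[61,57,55]
#14 0x54→b10/s2 MISS; vc=[57,55,58]
#15 0x96→b18/s2 MISS; vc=[55,58,10]
#16 0x52→b10/s2 VC-HIT; vc=[55,58,18]

OUTCOME = VC-HIT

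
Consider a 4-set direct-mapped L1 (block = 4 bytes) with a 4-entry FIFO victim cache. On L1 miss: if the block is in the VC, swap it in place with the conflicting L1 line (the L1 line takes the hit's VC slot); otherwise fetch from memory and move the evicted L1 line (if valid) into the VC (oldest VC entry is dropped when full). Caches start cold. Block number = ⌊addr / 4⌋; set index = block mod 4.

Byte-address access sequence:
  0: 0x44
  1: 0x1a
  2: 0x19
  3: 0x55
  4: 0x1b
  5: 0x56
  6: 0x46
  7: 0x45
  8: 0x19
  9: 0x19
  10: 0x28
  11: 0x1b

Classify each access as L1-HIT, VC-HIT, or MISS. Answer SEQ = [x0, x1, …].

#0 0x44→b17/s1 MISS; vc=[]
#1 0x1a→b6/s2 MISS; vc=[]
#2 0x19→b6/s2 L1-HIT; vc=[]
#3 0x55→b21/s1 MISS; vc=[17]
#4 0x1b→b6/s2 L1-HIT; vc=[17]
#5 0x56→b21/s1 L1-HIT; vc=[17]
#6 0x46→b17/s1 VC-HIT; vc=[21]
#7 0x45→b17/s1 L1-HIT; vc=[21]
#8 0x19→b6/s2 L1-HIT; vc=[21]
#9 0x19→b6/s2 L1-HIT; vc=[21]
#10 0x28→b10/s2 MISS; vc=[21,6]
#11 0x1b→b6/s2 VC-HIT; vc=[21,10]

SEQ = [MISS, MISS, L1-HIT, MISS, L1-HIT, L1-HIT, VC-HIT, L1-HIT, L1-HIT, L1-HIT, MISS, VC-HIT]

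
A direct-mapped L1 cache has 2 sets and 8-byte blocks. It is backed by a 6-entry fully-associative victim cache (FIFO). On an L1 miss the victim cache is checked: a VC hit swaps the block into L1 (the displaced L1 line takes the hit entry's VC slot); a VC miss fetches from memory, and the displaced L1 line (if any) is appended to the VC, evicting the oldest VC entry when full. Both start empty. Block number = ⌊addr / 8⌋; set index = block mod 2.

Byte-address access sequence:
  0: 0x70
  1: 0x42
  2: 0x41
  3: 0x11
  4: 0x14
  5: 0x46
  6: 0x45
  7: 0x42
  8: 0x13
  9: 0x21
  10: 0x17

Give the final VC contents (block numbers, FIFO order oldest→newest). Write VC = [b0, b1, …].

  [0] addr=0x70 blk=14 s=0: MISS | VC []
  [1] addr=0x42 blk=8 s=0: MISS | VC [14]
  [2] addr=0x41 blk=8 s=0: L1-HIT | VC [14]
  [3] addr=0x11 blk=2 s=0: MISS | VC [14, 8]
  [4] addr=0x14 blk=2 s=0: L1-HIT | VC [14, 8]
  [5] addr=0x46 blk=8 s=0: VC-HIT | VC [14, 2]
  [6] addr=0x45 blk=8 s=0: L1-HIT | VC [14, 2]
  [7] addr=0x42 blk=8 s=0: L1-HIT | VC [14, 2]
  [8] addr=0x13 blk=2 s=0: VC-HIT | VC [14, 8]
  [9] addr=0x21 blk=4 s=0: MISS | VC [14, 8, 2]
  [10] addr=0x17 blk=2 s=0: VC-HIT | VC [14, 8, 4]

VC = [14, 8, 4]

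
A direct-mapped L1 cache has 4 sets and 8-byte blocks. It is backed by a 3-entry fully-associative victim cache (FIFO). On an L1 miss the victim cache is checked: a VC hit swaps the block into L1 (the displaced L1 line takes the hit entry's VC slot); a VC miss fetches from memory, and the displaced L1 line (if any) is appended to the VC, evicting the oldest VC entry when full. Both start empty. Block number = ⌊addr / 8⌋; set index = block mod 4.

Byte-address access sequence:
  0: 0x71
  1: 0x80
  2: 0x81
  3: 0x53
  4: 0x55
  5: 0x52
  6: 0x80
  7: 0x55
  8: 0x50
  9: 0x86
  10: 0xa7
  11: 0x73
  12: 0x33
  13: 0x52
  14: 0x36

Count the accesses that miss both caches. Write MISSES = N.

MISSES = 5

#0 0x71→b14/s2 MISS; vc=[]
#1 0x80→b16/s0 MISS; vc=[]
#2 0x81→b16/s0 L1-HIT; vc=[]
#3 0x53→b10/s2 MISS; vc=[14]
#4 0x55→b10/s2 L1-HIT; vc=[14]
#5 0x52→b10/s2 L1-HIT; vc=[14]
#6 0x80→b16/s0 L1-HIT; vc=[14]
#7 0x55→b10/s2 L1-HIT; vc=[14]
#8 0x50→b10/s2 L1-HIT; vc=[14]
#9 0x86→b16/s0 L1-HIT; vc=[14]
#10 0xa7→b20/s0 MISS; vc=[14,16]
#11 0x73→b14/s2 VC-HIT; vc=[10,16]
#12 0x33→b6/s2 MISS; vc=[10,16,14]
#13 0x52→b10/s2 VC-HIT; vc=[6,16,14]
#14 0x36→b6/s2 VC-HIT; vc=[10,16,14]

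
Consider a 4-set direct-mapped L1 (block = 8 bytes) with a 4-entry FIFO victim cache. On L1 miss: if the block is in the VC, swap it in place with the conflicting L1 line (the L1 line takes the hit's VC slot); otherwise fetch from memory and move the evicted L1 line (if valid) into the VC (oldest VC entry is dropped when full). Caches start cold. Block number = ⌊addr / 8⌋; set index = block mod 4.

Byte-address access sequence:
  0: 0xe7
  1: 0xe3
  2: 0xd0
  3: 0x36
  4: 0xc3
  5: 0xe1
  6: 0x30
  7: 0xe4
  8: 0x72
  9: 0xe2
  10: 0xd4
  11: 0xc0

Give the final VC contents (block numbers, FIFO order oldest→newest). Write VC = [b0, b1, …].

  [0] addr=0xe7 blk=28 s=0: MISS | VC []
  [1] addr=0xe3 blk=28 s=0: L1-HIT | VC []
  [2] addr=0xd0 blk=26 s=2: MISS | VC []
  [3] addr=0x36 blk=6 s=2: MISS | VC [26]
  [4] addr=0xc3 blk=24 s=0: MISS | VC [26, 28]
  [5] addr=0xe1 blk=28 s=0: VC-HIT | VC [26, 24]
  [6] addr=0x30 blk=6 s=2: L1-HIT | VC [26, 24]
  [7] addr=0xe4 blk=28 s=0: L1-HIT | VC [26, 24]
  [8] addr=0x72 blk=14 s=2: MISS | VC [26, 24, 6]
  [9] addr=0xe2 blk=28 s=0: L1-HIT | VC [26, 24, 6]
  [10] addr=0xd4 blk=26 s=2: VC-HIT | VC [14, 24, 6]
  [11] addr=0xc0 blk=24 s=0: VC-HIT | VC [14, 28, 6]

VC = [14, 28, 6]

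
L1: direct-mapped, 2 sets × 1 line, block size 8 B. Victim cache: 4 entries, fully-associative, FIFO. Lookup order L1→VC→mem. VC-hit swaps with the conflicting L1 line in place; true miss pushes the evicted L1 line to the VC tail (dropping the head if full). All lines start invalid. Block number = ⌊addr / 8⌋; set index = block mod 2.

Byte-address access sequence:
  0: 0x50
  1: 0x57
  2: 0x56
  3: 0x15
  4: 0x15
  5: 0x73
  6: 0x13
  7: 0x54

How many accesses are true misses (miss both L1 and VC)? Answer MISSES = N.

  [0] addr=0x50 blk=10 s=0: MISS | VC []
  [1] addr=0x57 blk=10 s=0: L1-HIT | VC []
  [2] addr=0x56 blk=10 s=0: L1-HIT | VC []
  [3] addr=0x15 blk=2 s=0: MISS | VC [10]
  [4] addr=0x15 blk=2 s=0: L1-HIT | VC [10]
  [5] addr=0x73 blk=14 s=0: MISS | VC [10, 2]
  [6] addr=0x13 blk=2 s=0: VC-HIT | VC [10, 14]
  [7] addr=0x54 blk=10 s=0: VC-HIT | VC [2, 14]

MISSES = 3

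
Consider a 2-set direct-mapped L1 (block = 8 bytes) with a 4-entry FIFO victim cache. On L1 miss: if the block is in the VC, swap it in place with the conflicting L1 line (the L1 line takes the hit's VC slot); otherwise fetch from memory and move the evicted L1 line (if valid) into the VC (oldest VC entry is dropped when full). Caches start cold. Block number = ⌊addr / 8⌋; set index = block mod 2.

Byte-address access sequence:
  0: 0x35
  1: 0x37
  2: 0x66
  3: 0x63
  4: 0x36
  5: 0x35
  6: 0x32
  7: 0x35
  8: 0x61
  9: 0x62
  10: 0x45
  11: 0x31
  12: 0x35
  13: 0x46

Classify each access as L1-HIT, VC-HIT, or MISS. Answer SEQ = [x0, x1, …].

0: 0x35 (blk 6, set 0) → MISS  vc=[]
1: 0x37 (blk 6, set 0) → L1-HIT  vc=[]
2: 0x66 (blk 12, set 0) → MISS  vc=[6]
3: 0x63 (blk 12, set 0) → L1-HIT  vc=[6]
4: 0x36 (blk 6, set 0) → VC-HIT  vc=[12]
5: 0x35 (blk 6, set 0) → L1-HIT  vc=[12]
6: 0x32 (blk 6, set 0) → L1-HIT  vc=[12]
7: 0x35 (blk 6, set 0) → L1-HIT  vc=[12]
8: 0x61 (blk 12, set 0) → VC-HIT  vc=[6]
9: 0x62 (blk 12, set 0) → L1-HIT  vc=[6]
10: 0x45 (blk 8, set 0) → MISS  vc=[6, 12]
11: 0x31 (blk 6, set 0) → VC-HIT  vc=[8, 12]
12: 0x35 (blk 6, set 0) → L1-HIT  vc=[8, 12]
13: 0x46 (blk 8, set 0) → VC-HIT  vc=[6, 12]

SEQ = [MISS, L1-HIT, MISS, L1-HIT, VC-HIT, L1-HIT, L1-HIT, L1-HIT, VC-HIT, L1-HIT, MISS, VC-HIT, L1-HIT, VC-HIT]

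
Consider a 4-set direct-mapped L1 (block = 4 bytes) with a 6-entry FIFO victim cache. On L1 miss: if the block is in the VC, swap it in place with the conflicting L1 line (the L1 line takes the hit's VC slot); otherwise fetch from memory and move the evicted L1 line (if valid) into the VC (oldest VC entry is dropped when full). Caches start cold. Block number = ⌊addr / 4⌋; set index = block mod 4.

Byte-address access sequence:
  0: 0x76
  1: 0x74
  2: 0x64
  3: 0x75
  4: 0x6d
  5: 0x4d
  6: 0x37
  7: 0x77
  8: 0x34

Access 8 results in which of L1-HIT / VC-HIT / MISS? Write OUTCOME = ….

OUTCOME = VC-HIT

  [0] addr=0x76 blk=29 s=1: MISS | VC []
  [1] addr=0x74 blk=29 s=1: L1-HIT | VC []
  [2] addr=0x64 blk=25 s=1: MISS | VC [29]
  [3] addr=0x75 blk=29 s=1: VC-HIT | VC [25]
  [4] addr=0x6d blk=27 s=3: MISS | VC [25]
  [5] addr=0x4d blk=19 s=3: MISS | VC [25, 27]
  [6] addr=0x37 blk=13 s=1: MISS | VC [25, 27, 29]
  [7] addr=0x77 blk=29 s=1: VC-HIT | VC [25, 27, 13]
  [8] addr=0x34 blk=13 s=1: VC-HIT | VC [25, 27, 29]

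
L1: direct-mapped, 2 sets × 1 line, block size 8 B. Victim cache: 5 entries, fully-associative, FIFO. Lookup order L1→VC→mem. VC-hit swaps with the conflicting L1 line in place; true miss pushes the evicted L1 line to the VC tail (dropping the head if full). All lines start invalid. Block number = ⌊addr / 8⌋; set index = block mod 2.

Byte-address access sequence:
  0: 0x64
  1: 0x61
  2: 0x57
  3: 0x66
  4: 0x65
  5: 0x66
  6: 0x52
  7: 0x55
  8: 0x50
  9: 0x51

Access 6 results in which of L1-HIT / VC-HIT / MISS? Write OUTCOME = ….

OUTCOME = VC-HIT

0: 0x64 (blk 12, set 0) → MISS  vc=[]
1: 0x61 (blk 12, set 0) → L1-HIT  vc=[]
2: 0x57 (blk 10, set 0) → MISS  vc=[12]
3: 0x66 (blk 12, set 0) → VC-HIT  vc=[10]
4: 0x65 (blk 12, set 0) → L1-HIT  vc=[10]
5: 0x66 (blk 12, set 0) → L1-HIT  vc=[10]
6: 0x52 (blk 10, set 0) → VC-HIT  vc=[12]
7: 0x55 (blk 10, set 0) → L1-HIT  vc=[12]
8: 0x50 (blk 10, set 0) → L1-HIT  vc=[12]
9: 0x51 (blk 10, set 0) → L1-HIT  vc=[12]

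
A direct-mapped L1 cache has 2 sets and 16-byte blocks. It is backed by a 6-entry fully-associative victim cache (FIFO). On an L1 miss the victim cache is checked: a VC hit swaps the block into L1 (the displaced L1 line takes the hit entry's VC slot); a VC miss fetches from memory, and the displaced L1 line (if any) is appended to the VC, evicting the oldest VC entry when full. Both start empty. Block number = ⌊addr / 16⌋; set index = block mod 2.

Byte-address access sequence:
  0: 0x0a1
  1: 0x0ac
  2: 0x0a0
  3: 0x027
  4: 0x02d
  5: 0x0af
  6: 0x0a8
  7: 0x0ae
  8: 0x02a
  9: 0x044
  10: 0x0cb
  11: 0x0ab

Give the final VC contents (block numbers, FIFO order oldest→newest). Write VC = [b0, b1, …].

VC = [12, 2, 4]

#0 0xa1→b10/s0 MISS; vc=[]
#1 0xac→b10/s0 L1-HIT; vc=[]
#2 0xa0→b10/s0 L1-HIT; vc=[]
#3 0x27→b2/s0 MISS; vc=[10]
#4 0x2d→b2/s0 L1-HIT; vc=[10]
#5 0xaf→b10/s0 VC-HIT; vc=[2]
#6 0xa8→b10/s0 L1-HIT; vc=[2]
#7 0xae→b10/s0 L1-HIT; vc=[2]
#8 0x2a→b2/s0 VC-HIT; vc=[10]
#9 0x44→b4/s0 MISS; vc=[10,2]
#10 0xcb→b12/s0 MISS; vc=[10,2,4]
#11 0xab→b10/s0 VC-HIT; vc=[12,2,4]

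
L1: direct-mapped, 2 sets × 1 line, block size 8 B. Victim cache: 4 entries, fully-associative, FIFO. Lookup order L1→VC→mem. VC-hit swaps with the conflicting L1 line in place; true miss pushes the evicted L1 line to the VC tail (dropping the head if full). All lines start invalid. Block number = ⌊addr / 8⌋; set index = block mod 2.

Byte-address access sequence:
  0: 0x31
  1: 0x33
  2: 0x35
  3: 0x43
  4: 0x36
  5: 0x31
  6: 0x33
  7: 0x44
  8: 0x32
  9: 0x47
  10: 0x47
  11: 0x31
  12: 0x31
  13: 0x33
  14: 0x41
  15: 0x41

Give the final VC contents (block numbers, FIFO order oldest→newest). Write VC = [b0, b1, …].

VC = [6]

0: 0x31 (blk 6, set 0) → MISS  vc=[]
1: 0x33 (blk 6, set 0) → L1-HIT  vc=[]
2: 0x35 (blk 6, set 0) → L1-HIT  vc=[]
3: 0x43 (blk 8, set 0) → MISS  vc=[6]
4: 0x36 (blk 6, set 0) → VC-HIT  vc=[8]
5: 0x31 (blk 6, set 0) → L1-HIT  vc=[8]
6: 0x33 (blk 6, set 0) → L1-HIT  vc=[8]
7: 0x44 (blk 8, set 0) → VC-HIT  vc=[6]
8: 0x32 (blk 6, set 0) → VC-HIT  vc=[8]
9: 0x47 (blk 8, set 0) → VC-HIT  vc=[6]
10: 0x47 (blk 8, set 0) → L1-HIT  vc=[6]
11: 0x31 (blk 6, set 0) → VC-HIT  vc=[8]
12: 0x31 (blk 6, set 0) → L1-HIT  vc=[8]
13: 0x33 (blk 6, set 0) → L1-HIT  vc=[8]
14: 0x41 (blk 8, set 0) → VC-HIT  vc=[6]
15: 0x41 (blk 8, set 0) → L1-HIT  vc=[6]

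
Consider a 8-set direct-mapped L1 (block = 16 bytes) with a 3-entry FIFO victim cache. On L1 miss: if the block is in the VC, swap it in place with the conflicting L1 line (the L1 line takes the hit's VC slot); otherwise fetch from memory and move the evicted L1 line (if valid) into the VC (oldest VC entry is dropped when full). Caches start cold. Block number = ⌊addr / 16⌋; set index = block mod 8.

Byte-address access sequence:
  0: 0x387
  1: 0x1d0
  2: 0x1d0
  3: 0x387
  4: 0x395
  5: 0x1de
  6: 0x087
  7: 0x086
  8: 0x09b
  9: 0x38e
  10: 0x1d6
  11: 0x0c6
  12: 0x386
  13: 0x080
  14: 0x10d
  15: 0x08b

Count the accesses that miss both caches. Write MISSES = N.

#0 0x387→b56/s0 MISS; vc=[]
#1 0x1d0→b29/s5 MISS; vc=[]
#2 0x1d0→b29/s5 L1-HIT; vc=[]
#3 0x387→b56/s0 L1-HIT; vc=[]
#4 0x395→b57/s1 MISS; vc=[]
#5 0x1de→b29/s5 L1-HIT; vc=[]
#6 0x87→b8/s0 MISS; vc=[56]
#7 0x86→b8/s0 L1-HIT; vc=[56]
#8 0x9b→b9/s1 MISS; vc=[56,57]
#9 0x38e→b56/s0 VC-HIT; vc=[8,57]
#10 0x1d6→b29/s5 L1-HIT; vc=[8,57]
#11 0xc6→b12/s4 MISS; vc=[8,57]
#12 0x386→b56/s0 L1-HIT; vc=[8,57]
#13 0x80→b8/s0 VC-HIT; vc=[56,57]
#14 0x10d→b16/s0 MISS; vc=[56,57,8]
#15 0x8b→b8/s0 VC-HIT; vc=[56,57,16]

MISSES = 7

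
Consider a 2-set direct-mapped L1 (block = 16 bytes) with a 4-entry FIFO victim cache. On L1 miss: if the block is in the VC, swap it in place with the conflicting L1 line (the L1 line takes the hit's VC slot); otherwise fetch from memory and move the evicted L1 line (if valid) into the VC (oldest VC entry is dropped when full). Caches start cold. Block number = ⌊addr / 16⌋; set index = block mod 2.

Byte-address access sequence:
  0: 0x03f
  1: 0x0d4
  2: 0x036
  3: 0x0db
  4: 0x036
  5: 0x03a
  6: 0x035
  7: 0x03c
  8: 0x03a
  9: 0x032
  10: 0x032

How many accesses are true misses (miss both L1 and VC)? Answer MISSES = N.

0: 0x3f (blk 3, set 1) → MISS  vc=[]
1: 0xd4 (blk 13, set 1) → MISS  vc=[3]
2: 0x36 (blk 3, set 1) → VC-HIT  vc=[13]
3: 0xdb (blk 13, set 1) → VC-HIT  vc=[3]
4: 0x36 (blk 3, set 1) → VC-HIT  vc=[13]
5: 0x3a (blk 3, set 1) → L1-HIT  vc=[13]
6: 0x35 (blk 3, set 1) → L1-HIT  vc=[13]
7: 0x3c (blk 3, set 1) → L1-HIT  vc=[13]
8: 0x3a (blk 3, set 1) → L1-HIT  vc=[13]
9: 0x32 (blk 3, set 1) → L1-HIT  vc=[13]
10: 0x32 (blk 3, set 1) → L1-HIT  vc=[13]

MISSES = 2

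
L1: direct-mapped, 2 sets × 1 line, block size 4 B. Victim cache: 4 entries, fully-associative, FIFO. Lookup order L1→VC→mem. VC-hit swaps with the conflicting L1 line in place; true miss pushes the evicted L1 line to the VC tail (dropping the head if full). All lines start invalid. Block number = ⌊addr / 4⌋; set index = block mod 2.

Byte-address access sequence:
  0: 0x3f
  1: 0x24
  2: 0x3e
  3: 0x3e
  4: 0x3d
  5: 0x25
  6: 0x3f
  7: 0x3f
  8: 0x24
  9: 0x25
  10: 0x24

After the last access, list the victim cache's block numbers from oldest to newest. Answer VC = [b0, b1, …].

#0 0x3f→b15/s1 MISS; vc=[]
#1 0x24→b9/s1 MISS; vc=[15]
#2 0x3e→b15/s1 VC-HIT; vc=[9]
#3 0x3e→b15/s1 L1-HIT; vc=[9]
#4 0x3d→b15/s1 L1-HIT; vc=[9]
#5 0x25→b9/s1 VC-HIT; vc=[15]
#6 0x3f→b15/s1 VC-HIT; vc=[9]
#7 0x3f→b15/s1 L1-HIT; vc=[9]
#8 0x24→b9/s1 VC-HIT; vc=[15]
#9 0x25→b9/s1 L1-HIT; vc=[15]
#10 0x24→b9/s1 L1-HIT; vc=[15]

VC = [15]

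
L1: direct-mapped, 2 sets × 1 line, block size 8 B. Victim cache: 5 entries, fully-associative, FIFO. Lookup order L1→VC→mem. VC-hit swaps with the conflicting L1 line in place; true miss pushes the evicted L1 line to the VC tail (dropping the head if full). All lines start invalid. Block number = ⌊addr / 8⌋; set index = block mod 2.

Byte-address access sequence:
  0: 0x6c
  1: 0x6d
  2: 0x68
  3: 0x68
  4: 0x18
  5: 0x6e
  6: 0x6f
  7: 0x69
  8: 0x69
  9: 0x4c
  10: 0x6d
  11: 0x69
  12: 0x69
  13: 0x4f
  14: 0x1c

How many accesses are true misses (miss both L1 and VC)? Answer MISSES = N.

MISSES = 3

0: 0x6c (blk 13, set 1) → MISS  vc=[]
1: 0x6d (blk 13, set 1) → L1-HIT  vc=[]
2: 0x68 (blk 13, set 1) → L1-HIT  vc=[]
3: 0x68 (blk 13, set 1) → L1-HIT  vc=[]
4: 0x18 (blk 3, set 1) → MISS  vc=[13]
5: 0x6e (blk 13, set 1) → VC-HIT  vc=[3]
6: 0x6f (blk 13, set 1) → L1-HIT  vc=[3]
7: 0x69 (blk 13, set 1) → L1-HIT  vc=[3]
8: 0x69 (blk 13, set 1) → L1-HIT  vc=[3]
9: 0x4c (blk 9, set 1) → MISS  vc=[3, 13]
10: 0x6d (blk 13, set 1) → VC-HIT  vc=[3, 9]
11: 0x69 (blk 13, set 1) → L1-HIT  vc=[3, 9]
12: 0x69 (blk 13, set 1) → L1-HIT  vc=[3, 9]
13: 0x4f (blk 9, set 1) → VC-HIT  vc=[3, 13]
14: 0x1c (blk 3, set 1) → VC-HIT  vc=[9, 13]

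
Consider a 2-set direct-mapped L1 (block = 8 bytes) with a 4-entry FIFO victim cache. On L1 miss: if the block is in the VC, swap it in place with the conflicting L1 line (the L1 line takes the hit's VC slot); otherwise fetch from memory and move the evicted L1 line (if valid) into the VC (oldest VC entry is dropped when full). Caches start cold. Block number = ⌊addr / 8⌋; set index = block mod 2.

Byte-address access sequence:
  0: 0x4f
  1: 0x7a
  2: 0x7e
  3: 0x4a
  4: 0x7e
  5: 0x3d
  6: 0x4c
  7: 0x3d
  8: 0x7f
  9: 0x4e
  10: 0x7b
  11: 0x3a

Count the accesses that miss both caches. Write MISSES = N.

  [0] addr=0x4f blk=9 s=1: MISS | VC []
  [1] addr=0x7a blk=15 s=1: MISS | VC [9]
  [2] addr=0x7e blk=15 s=1: L1-HIT | VC [9]
  [3] addr=0x4a blk=9 s=1: VC-HIT | VC [15]
  [4] addr=0x7e blk=15 s=1: VC-HIT | VC [9]
  [5] addr=0x3d blk=7 s=1: MISS | VC [9, 15]
  [6] addr=0x4c blk=9 s=1: VC-HIT | VC [7, 15]
  [7] addr=0x3d blk=7 s=1: VC-HIT | VC [9, 15]
  [8] addr=0x7f blk=15 s=1: VC-HIT | VC [9, 7]
  [9] addr=0x4e blk=9 s=1: VC-HIT | VC [15, 7]
  [10] addr=0x7b blk=15 s=1: VC-HIT | VC [9, 7]
  [11] addr=0x3a blk=7 s=1: VC-HIT | VC [9, 15]

MISSES = 3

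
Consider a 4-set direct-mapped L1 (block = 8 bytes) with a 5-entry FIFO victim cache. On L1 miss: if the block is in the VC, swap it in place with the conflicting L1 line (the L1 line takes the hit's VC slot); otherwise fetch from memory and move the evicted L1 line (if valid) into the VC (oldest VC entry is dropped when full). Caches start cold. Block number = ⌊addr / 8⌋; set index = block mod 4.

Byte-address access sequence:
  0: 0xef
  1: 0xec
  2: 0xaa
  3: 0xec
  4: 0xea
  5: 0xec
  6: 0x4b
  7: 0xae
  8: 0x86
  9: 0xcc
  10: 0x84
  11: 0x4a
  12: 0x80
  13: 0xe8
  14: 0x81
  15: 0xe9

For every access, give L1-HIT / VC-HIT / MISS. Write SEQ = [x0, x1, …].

0: 0xef (blk 29, set 1) → MISS  vc=[]
1: 0xec (blk 29, set 1) → L1-HIT  vc=[]
2: 0xaa (blk 21, set 1) → MISS  vc=[29]
3: 0xec (blk 29, set 1) → VC-HIT  vc=[21]
4: 0xea (blk 29, set 1) → L1-HIT  vc=[21]
5: 0xec (blk 29, set 1) → L1-HIT  vc=[21]
6: 0x4b (blk 9, set 1) → MISS  vc=[21, 29]
7: 0xae (blk 21, set 1) → VC-HIT  vc=[9, 29]
8: 0x86 (blk 16, set 0) → MISS  vc=[9, 29]
9: 0xcc (blk 25, set 1) → MISS  vc=[9, 29, 21]
10: 0x84 (blk 16, set 0) → L1-HIT  vc=[9, 29, 21]
11: 0x4a (blk 9, set 1) → VC-HIT  vc=[25, 29, 21]
12: 0x80 (blk 16, set 0) → L1-HIT  vc=[25, 29, 21]
13: 0xe8 (blk 29, set 1) → VC-HIT  vc=[25, 9, 21]
14: 0x81 (blk 16, set 0) → L1-HIT  vc=[25, 9, 21]
15: 0xe9 (blk 29, set 1) → L1-HIT  vc=[25, 9, 21]

SEQ = [MISS, L1-HIT, MISS, VC-HIT, L1-HIT, L1-HIT, MISS, VC-HIT, MISS, MISS, L1-HIT, VC-HIT, L1-HIT, VC-HIT, L1-HIT, L1-HIT]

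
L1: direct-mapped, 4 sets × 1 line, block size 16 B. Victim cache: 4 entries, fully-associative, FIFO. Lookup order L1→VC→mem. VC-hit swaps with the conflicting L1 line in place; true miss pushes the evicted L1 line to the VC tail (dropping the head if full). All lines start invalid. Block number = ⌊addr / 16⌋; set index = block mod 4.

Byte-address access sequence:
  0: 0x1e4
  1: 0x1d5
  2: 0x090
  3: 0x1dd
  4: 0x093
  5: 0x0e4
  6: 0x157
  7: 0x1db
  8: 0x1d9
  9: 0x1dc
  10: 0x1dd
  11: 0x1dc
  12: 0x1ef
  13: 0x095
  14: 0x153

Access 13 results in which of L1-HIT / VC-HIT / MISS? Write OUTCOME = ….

#0 0x1e4→b30/s2 MISS; vc=[]
#1 0x1d5→b29/s1 MISS; vc=[]
#2 0x90→b9/s1 MISS; vc=[29]
#3 0x1dd→b29/s1 VC-HIT; vc=[9]
#4 0x93→b9/s1 VC-HIT; vc=[29]
#5 0xe4→b14/s2 MISS; vc=[29,30]
#6 0x157→b21/s1 MISS; vc=[29,30,9]
#7 0x1db→b29/s1 VC-HIT; vc=[21,30,9]
#8 0x1d9→b29/s1 L1-HIT; vc=[21,30,9]
#9 0x1dc→b29/s1 L1-HIT; vc=[21,30,9]
#10 0x1dd→b29/s1 L1-HIT; vc=[21,30,9]
#11 0x1dc→b29/s1 L1-HIT; vc=[21,30,9]
#12 0x1ef→b30/s2 VC-HIT; vc=[21,14,9]
#13 0x95→b9/s1 VC-HIT; vc=[21,14,29]
#14 0x153→b21/s1 VC-HIT; vc=[9,14,29]

OUTCOME = VC-HIT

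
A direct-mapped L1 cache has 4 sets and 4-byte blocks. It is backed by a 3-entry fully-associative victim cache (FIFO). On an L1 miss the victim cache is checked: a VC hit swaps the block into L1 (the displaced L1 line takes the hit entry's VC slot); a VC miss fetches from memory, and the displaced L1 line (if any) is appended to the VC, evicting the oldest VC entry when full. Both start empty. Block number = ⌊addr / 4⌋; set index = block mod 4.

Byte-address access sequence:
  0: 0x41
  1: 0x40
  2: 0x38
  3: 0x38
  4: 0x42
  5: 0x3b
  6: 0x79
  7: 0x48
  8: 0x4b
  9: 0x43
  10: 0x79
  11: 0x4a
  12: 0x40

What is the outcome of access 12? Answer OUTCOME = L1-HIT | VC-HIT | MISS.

OUTCOME = L1-HIT

#0 0x41→b16/s0 MISS; vc=[]
#1 0x40→b16/s0 L1-HIT; vc=[]
#2 0x38→b14/s2 MISS; vc=[]
#3 0x38→b14/s2 L1-HIT; vc=[]
#4 0x42→b16/s0 L1-HIT; vc=[]
#5 0x3b→b14/s2 L1-HIT; vc=[]
#6 0x79→b30/s2 MISS; vc=[14]
#7 0x48→b18/s2 MISS; vc=[14,30]
#8 0x4b→b18/s2 L1-HIT; vc=[14,30]
#9 0x43→b16/s0 L1-HIT; vc=[14,30]
#10 0x79→b30/s2 VC-HIT; vc=[14,18]
#11 0x4a→b18/s2 VC-HIT; vc=[14,30]
#12 0x40→b16/s0 L1-HIT; vc=[14,30]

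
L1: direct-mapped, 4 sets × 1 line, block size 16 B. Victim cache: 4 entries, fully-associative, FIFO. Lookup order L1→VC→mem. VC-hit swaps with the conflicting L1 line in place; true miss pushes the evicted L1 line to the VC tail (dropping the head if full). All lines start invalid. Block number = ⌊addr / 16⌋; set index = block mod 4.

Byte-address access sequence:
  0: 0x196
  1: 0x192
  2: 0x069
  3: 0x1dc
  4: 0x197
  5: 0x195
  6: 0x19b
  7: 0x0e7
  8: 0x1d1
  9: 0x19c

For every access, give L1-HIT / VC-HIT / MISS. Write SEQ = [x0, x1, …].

SEQ = [MISS, L1-HIT, MISS, MISS, VC-HIT, L1-HIT, L1-HIT, MISS, VC-HIT, VC-HIT]

#0 0x196→b25/s1 MISS; vc=[]
#1 0x192→b25/s1 L1-HIT; vc=[]
#2 0x69→b6/s2 MISS; vc=[]
#3 0x1dc→b29/s1 MISS; vc=[25]
#4 0x197→b25/s1 VC-HIT; vc=[29]
#5 0x195→b25/s1 L1-HIT; vc=[29]
#6 0x19b→b25/s1 L1-HIT; vc=[29]
#7 0xe7→b14/s2 MISS; vc=[29,6]
#8 0x1d1→b29/s1 VC-HIT; vc=[25,6]
#9 0x19c→b25/s1 VC-HIT; vc=[29,6]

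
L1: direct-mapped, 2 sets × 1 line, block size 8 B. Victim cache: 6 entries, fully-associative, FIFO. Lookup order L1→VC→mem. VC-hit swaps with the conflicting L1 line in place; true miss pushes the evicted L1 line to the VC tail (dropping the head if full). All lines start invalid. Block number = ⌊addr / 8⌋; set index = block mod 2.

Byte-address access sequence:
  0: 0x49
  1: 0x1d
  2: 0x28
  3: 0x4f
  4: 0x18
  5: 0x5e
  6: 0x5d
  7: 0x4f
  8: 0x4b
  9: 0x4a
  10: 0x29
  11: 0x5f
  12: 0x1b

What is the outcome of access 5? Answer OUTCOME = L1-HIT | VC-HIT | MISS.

0: 0x49 (blk 9, set 1) → MISS  vc=[]
1: 0x1d (blk 3, set 1) → MISS  vc=[9]
2: 0x28 (blk 5, set 1) → MISS  vc=[9, 3]
3: 0x4f (blk 9, set 1) → VC-HIT  vc=[5, 3]
4: 0x18 (blk 3, set 1) → VC-HIT  vc=[5, 9]
5: 0x5e (blk 11, set 1) → MISS  vc=[5, 9, 3]
6: 0x5d (blk 11, set 1) → L1-HIT  vc=[5, 9, 3]
7: 0x4f (blk 9, set 1) → VC-HIT  vc=[5, 11, 3]
8: 0x4b (blk 9, set 1) → L1-HIT  vc=[5, 11, 3]
9: 0x4a (blk 9, set 1) → L1-HIT  vc=[5, 11, 3]
10: 0x29 (blk 5, set 1) → VC-HIT  vc=[9, 11, 3]
11: 0x5f (blk 11, set 1) → VC-HIT  vc=[9, 5, 3]
12: 0x1b (blk 3, set 1) → VC-HIT  vc=[9, 5, 11]

OUTCOME = MISS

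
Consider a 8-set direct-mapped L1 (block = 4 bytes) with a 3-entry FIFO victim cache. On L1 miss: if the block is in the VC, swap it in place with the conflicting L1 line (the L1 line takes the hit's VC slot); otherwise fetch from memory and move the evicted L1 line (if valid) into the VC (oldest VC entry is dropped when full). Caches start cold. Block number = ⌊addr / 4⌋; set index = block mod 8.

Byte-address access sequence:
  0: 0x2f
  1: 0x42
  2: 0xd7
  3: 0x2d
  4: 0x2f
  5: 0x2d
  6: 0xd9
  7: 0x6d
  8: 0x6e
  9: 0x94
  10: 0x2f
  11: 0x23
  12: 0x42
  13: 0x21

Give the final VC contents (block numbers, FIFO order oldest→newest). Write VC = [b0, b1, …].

VC = [27, 53, 16]

  [0] addr=0x2f blk=11 s=3: MISS | VC []
  [1] addr=0x42 blk=16 s=0: MISS | VC []
  [2] addr=0xd7 blk=53 s=5: MISS | VC []
  [3] addr=0x2d blk=11 s=3: L1-HIT | VC []
  [4] addr=0x2f blk=11 s=3: L1-HIT | VC []
  [5] addr=0x2d blk=11 s=3: L1-HIT | VC []
  [6] addr=0xd9 blk=54 s=6: MISS | VC []
  [7] addr=0x6d blk=27 s=3: MISS | VC [11]
  [8] addr=0x6e blk=27 s=3: L1-HIT | VC [11]
  [9] addr=0x94 blk=37 s=5: MISS | VC [11, 53]
  [10] addr=0x2f blk=11 s=3: VC-HIT | VC [27, 53]
  [11] addr=0x23 blk=8 s=0: MISS | VC [27, 53, 16]
  [12] addr=0x42 blk=16 s=0: VC-HIT | VC [27, 53, 8]
  [13] addr=0x21 blk=8 s=0: VC-HIT | VC [27, 53, 16]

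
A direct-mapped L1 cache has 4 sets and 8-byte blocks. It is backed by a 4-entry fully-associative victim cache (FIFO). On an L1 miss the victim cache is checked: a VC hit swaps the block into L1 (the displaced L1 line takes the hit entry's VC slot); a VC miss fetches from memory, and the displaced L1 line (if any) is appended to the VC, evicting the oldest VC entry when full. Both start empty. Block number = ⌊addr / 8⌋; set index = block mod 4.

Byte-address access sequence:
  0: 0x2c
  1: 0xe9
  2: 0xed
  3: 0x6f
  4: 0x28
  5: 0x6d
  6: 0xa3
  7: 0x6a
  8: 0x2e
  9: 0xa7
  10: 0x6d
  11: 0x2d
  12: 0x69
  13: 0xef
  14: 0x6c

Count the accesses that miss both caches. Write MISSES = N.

MISSES = 4

#0 0x2c→b5/s1 MISS; vc=[]
#1 0xe9→b29/s1 MISS; vc=[5]
#2 0xed→b29/s1 L1-HIT; vc=[5]
#3 0x6f→b13/s1 MISS; vc=[5,29]
#4 0x28→b5/s1 VC-HIT; vc=[13,29]
#5 0x6d→b13/s1 VC-HIT; vc=[5,29]
#6 0xa3→b20/s0 MISS; vc=[5,29]
#7 0x6a→b13/s1 L1-HIT; vc=[5,29]
#8 0x2e→b5/s1 VC-HIT; vc=[13,29]
#9 0xa7→b20/s0 L1-HIT; vc=[13,29]
#10 0x6d→b13/s1 VC-HIT; vc=[5,29]
#11 0x2d→b5/s1 VC-HIT; vc=[13,29]
#12 0x69→b13/s1 VC-HIT; vc=[5,29]
#13 0xef→b29/s1 VC-HIT; vc=[5,13]
#14 0x6c→b13/s1 VC-HIT; vc=[5,29]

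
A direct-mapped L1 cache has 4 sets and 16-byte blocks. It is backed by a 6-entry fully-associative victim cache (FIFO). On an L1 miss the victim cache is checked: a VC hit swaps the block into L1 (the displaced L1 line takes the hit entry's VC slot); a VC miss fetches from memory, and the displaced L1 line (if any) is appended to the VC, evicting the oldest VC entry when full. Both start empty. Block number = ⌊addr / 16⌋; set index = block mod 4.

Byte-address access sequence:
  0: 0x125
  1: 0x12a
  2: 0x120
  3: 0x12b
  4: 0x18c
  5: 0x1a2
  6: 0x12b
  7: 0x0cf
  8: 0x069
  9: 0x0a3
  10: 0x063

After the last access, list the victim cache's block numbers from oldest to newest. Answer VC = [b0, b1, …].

VC = [26, 24, 18, 10]

  [0] addr=0x125 blk=18 s=2: MISS | VC []
  [1] addr=0x12a blk=18 s=2: L1-HIT | VC []
  [2] addr=0x120 blk=18 s=2: L1-HIT | VC []
  [3] addr=0x12b blk=18 s=2: L1-HIT | VC []
  [4] addr=0x18c blk=24 s=0: MISS | VC []
  [5] addr=0x1a2 blk=26 s=2: MISS | VC [18]
  [6] addr=0x12b blk=18 s=2: VC-HIT | VC [26]
  [7] addr=0xcf blk=12 s=0: MISS | VC [26, 24]
  [8] addr=0x69 blk=6 s=2: MISS | VC [26, 24, 18]
  [9] addr=0xa3 blk=10 s=2: MISS | VC [26, 24, 18, 6]
  [10] addr=0x63 blk=6 s=2: VC-HIT | VC [26, 24, 18, 10]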